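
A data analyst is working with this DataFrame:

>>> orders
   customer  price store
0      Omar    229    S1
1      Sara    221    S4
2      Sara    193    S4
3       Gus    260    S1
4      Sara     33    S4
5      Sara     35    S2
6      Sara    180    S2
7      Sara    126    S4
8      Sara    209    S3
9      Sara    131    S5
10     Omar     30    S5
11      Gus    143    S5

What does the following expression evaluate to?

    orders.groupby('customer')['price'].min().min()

group by customer, min of price:
customer
Gus     143
Omar     30
Sara     33
Name: price, dtype: int64
Then the min of the resulting series: 30

30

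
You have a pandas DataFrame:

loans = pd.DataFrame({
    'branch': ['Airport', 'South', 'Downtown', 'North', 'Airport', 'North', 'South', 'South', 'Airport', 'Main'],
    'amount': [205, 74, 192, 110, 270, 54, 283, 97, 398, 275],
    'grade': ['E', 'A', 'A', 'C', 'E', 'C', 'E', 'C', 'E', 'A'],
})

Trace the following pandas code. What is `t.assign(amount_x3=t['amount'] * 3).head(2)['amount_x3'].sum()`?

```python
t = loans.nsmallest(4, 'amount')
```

take 4 rows with smallest amount:
  branch  amount grade
5  North      54     C
1  South      74     A
7  South      97     C
3  North     110     C
add column amount_x3 = t['amount'] * 3:
  branch  amount grade  amount_x3
5  North      54     C        162
1  South      74     A        222
7  South      97     C        291
3  North     110     C        330
take first 2 rows:
  branch  amount grade  amount_x3
5  North      54     C        162
1  South      74     A        222

384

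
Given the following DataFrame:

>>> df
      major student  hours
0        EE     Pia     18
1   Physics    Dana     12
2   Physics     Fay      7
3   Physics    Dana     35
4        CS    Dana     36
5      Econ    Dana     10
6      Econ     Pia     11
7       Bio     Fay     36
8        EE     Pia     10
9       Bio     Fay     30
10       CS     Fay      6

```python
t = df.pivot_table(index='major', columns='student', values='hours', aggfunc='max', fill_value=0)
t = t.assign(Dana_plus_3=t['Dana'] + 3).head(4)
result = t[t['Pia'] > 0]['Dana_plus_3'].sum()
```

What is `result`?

pivot: rows=major, cols=student, max(hours):
student  Dana  Fay  Pia
major                  
Bio         0   36    0
CS         36    6    0
EE          0    0   18
Econ       10    0   11
Physics    35    7    0
add column Dana_plus_3 = t['Dana'] + 3:
student  Dana  Fay  Pia  Dana_plus_3
major                               
Bio         0   36    0            3
CS         36    6    0           39
EE          0    0   18            3
Econ       10    0   11           13
Physics    35    7    0           38
take first 4 rows:
student  Dana  Fay  Pia  Dana_plus_3
major                               
Bio         0   36    0            3
CS         36    6    0           39
EE          0    0   18            3
Econ       10    0   11           13
filter rows where Pia > 0:
student  Dana  Fay  Pia  Dana_plus_3
major                               
EE          0    0   18            3
Econ       10    0   11           13
Taking the sum of column 'Dana_plus_3' gives 16.

16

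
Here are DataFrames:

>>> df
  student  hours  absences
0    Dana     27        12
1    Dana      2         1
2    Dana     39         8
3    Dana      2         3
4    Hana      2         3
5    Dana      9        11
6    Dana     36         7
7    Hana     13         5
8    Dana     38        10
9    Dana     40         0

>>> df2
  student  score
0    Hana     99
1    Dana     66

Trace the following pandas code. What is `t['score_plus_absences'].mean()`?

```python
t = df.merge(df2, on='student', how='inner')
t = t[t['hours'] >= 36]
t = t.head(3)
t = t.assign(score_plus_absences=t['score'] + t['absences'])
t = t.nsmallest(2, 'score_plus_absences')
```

73.5

merge on 'student' (how='inner') → 10 rows:
  student  hours  absences  score
0    Dana     27        12     66
1    Dana      2         1     66
2    Dana     39         8     66
3    Dana      2         3     66
4    Hana      2         3     99
5    Dana      9        11     66
6    Dana     36         7     66
7    Hana     13         5     99
8    Dana     38        10     66
9    Dana     40         0     66
filter rows where hours >= 36:
  student  hours  absences  score
2    Dana     39         8     66
6    Dana     36         7     66
8    Dana     38        10     66
9    Dana     40         0     66
take first 3 rows:
  student  hours  absences  score
2    Dana     39         8     66
6    Dana     36         7     66
8    Dana     38        10     66
add column score_plus_absences = t['score'] + t['absences']:
  student  hours  absences  score  score_plus_absences
2    Dana     39         8     66                   74
6    Dana     36         7     66                   73
8    Dana     38        10     66                   76
take 2 rows with smallest score_plus_absences:
  student  hours  absences  score  score_plus_absences
6    Dana     36         7     66                   73
2    Dana     39         8     66                   74
Taking the mean of column 'score_plus_absences' gives 73.5.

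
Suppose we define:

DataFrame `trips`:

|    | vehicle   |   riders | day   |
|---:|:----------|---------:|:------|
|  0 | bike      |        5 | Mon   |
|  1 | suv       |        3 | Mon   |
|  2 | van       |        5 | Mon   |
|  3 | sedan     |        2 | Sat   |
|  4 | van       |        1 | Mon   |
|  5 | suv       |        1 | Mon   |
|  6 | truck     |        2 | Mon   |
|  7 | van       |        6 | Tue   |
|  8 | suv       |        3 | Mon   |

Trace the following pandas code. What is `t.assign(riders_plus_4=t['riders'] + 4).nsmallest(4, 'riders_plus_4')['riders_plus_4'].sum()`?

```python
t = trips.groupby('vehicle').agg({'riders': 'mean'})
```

26.3333333333

group by vehicle, mean of riders:
           riders
vehicle          
bike     5.000000
sedan    2.000000
suv      2.333333
truck    2.000000
van      4.000000
add column riders_plus_4 = t['riders'] + 4:
           riders  riders_plus_4
vehicle                         
bike     5.000000       9.000000
sedan    2.000000       6.000000
suv      2.333333       6.333333
truck    2.000000       6.000000
van      4.000000       8.000000
take 4 rows with smallest riders_plus_4:
           riders  riders_plus_4
vehicle                         
sedan    2.000000       6.000000
truck    2.000000       6.000000
suv      2.333333       6.333333
van      4.000000       8.000000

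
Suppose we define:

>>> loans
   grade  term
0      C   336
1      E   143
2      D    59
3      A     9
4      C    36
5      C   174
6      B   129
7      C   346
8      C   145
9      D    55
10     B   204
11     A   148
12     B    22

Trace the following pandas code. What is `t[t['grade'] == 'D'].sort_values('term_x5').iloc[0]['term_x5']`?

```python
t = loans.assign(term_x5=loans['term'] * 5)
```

add column term_x5 = loans['term'] * 5:
   grade  term  term_x5
0      C   336     1680
1      E   143      715
2      D    59      295
3      A     9       45
4      C    36      180
5      C   174      870
6      B   129      645
7      C   346     1730
8      C   145      725
9      D    55      275
10     B   204     1020
11     A   148      740
12     B    22      110
filter rows where grade == 'D':
  grade  term  term_x5
2     D    59      295
9     D    55      275
sort by term_x5:
  grade  term  term_x5
9     D    55      275
2     D    59      295
The value at position 0, column 'term_x5' is 275.

275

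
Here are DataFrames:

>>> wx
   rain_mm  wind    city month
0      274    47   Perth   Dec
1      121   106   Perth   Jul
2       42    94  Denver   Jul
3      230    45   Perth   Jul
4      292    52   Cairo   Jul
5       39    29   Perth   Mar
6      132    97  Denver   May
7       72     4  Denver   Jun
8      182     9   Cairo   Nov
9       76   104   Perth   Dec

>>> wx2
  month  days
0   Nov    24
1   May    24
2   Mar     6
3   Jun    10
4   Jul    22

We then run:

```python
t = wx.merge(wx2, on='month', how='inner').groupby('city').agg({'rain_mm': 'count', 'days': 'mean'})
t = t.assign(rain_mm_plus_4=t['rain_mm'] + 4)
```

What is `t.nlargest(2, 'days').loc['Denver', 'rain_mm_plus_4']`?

7

merge on 'month' (how='inner') → 8 rows:
   rain_mm  wind    city month  days
0      121   106   Perth   Jul    22
1       42    94  Denver   Jul    22
2      230    45   Perth   Jul    22
3      292    52   Cairo   Jul    22
4       39    29   Perth   Mar     6
5      132    97  Denver   May    24
6       72     4  Denver   Jun    10
7      182     9   Cairo   Nov    24
group by city: count(rain_mm), mean(days):
        rain_mm       days
city                      
Cairo         2  23.000000
Denver        3  18.666667
Perth         3  16.666667
add column rain_mm_plus_4 = t['rain_mm'] + 4:
        rain_mm       days  rain_mm_plus_4
city                                      
Cairo         2  23.000000               6
Denver        3  18.666667               7
Perth         3  16.666667               7
take 2 rows with largest days:
        rain_mm       days  rain_mm_plus_4
city                                      
Cairo         2  23.000000               6
Denver        3  18.666667               7
Then the value at row 'Denver', column 'rain_mm_plus_4': 7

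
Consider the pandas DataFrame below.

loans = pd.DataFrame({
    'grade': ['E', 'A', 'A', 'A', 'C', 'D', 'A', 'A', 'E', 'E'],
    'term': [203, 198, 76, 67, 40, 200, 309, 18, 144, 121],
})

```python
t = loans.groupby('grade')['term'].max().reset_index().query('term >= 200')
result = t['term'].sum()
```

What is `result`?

712

group by grade, max of term:
grade
A    309
C     40
D    200
E    203
Name: term, dtype: int64
reset_index():
  grade  term
0     A   309
1     C    40
2     D   200
3     E   203
filter rows where term >= 200:
  grade  term
0     A   309
2     D   200
3     E   203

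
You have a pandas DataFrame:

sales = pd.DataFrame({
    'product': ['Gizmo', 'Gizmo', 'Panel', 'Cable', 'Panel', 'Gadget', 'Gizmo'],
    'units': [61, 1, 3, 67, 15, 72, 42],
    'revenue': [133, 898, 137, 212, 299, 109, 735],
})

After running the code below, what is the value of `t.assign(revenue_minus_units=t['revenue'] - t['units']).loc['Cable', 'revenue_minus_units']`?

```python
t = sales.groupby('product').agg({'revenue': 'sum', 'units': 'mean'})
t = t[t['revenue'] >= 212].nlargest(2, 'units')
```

145.0

group by product: sum(revenue), mean(units):
         revenue      units
product                    
Cable        212  67.000000
Gadget       109  72.000000
Gizmo       1766  34.666667
Panel        436   9.000000
filter rows where revenue >= 212:
         revenue      units
product                    
Cable        212  67.000000
Gizmo       1766  34.666667
Panel        436   9.000000
take 2 rows with largest units:
         revenue      units
product                    
Cable        212  67.000000
Gizmo       1766  34.666667
add column revenue_minus_units = t['revenue'] - t['units']:
         revenue      units  revenue_minus_units
product                                         
Cable        212  67.000000           145.000000
Gizmo       1766  34.666667          1731.333333
Then the value at row 'Cable', column 'revenue_minus_units': 145.0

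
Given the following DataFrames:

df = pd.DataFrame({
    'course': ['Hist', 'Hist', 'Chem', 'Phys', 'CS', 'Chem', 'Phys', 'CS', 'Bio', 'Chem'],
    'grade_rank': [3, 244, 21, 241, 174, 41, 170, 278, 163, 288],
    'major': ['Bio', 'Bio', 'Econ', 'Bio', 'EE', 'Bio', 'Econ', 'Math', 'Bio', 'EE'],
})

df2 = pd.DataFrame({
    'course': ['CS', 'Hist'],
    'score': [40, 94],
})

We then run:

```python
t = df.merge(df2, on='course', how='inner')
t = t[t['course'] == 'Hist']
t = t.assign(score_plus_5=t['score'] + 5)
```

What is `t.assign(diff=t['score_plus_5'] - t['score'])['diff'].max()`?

merge on 'course' (how='inner') → 4 rows:
  course  grade_rank major  score
0   Hist           3   Bio     94
1   Hist         244   Bio     94
2     CS         174    EE     40
3     CS         278  Math     40
filter rows where course == 'Hist':
  course  grade_rank major  score
0   Hist           3   Bio     94
1   Hist         244   Bio     94
add column score_plus_5 = t['score'] + 5:
  course  grade_rank major  score  score_plus_5
0   Hist           3   Bio     94            99
1   Hist         244   Bio     94            99
add column diff = t['score_plus_5'] - t['score']:
  course  grade_rank major  score  score_plus_5  diff
0   Hist           3   Bio     94            99     5
1   Hist         244   Bio     94            99     5
max of column 'diff' → 5

5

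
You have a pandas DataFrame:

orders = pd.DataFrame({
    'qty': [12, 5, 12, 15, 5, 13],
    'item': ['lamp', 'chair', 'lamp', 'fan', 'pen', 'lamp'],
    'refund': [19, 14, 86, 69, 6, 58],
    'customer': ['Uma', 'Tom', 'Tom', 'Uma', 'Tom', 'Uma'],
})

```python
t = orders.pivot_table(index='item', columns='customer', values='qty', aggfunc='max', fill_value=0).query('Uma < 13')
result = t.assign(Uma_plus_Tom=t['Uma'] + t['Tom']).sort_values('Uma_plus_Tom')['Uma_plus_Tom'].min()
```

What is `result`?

pivot: rows=item, cols=customer, max(qty):
customer  Tom  Uma
item              
chair       5    0
fan         0   15
lamp       12   13
pen         5    0
filter rows where Uma < 13:
customer  Tom  Uma
item              
chair       5    0
pen         5    0
add column Uma_plus_Tom = t['Uma'] + t['Tom']:
customer  Tom  Uma  Uma_plus_Tom
item                            
chair       5    0             5
pen         5    0             5
sort by Uma_plus_Tom:
customer  Tom  Uma  Uma_plus_Tom
item                            
chair       5    0             5
pen         5    0             5

5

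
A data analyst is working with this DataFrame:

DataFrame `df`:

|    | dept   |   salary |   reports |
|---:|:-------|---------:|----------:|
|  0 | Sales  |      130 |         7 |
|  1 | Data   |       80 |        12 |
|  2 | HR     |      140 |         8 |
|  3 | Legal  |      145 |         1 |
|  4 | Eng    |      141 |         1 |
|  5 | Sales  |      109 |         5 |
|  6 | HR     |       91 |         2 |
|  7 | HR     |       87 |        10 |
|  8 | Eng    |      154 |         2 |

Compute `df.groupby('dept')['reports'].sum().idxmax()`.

HR

group by dept, sum of reports:
dept
Data     12
Eng       3
HR       20
Legal     1
Sales    12
Name: reports, dtype: int64
Then the label with the largest value: HR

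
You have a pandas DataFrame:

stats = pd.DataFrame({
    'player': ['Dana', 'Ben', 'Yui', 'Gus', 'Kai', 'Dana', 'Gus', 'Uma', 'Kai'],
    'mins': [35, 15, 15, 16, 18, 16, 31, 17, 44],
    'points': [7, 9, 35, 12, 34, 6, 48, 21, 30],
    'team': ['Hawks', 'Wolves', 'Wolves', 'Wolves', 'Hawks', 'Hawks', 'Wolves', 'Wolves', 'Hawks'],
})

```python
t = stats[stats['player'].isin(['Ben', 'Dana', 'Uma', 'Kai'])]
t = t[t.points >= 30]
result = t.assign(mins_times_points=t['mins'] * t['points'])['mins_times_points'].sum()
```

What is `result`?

filter rows where player in ['Ben', 'Dana', 'Uma', 'Kai']:
  player  mins  points    team
0   Dana    35       7   Hawks
1    Ben    15       9  Wolves
4    Kai    18      34   Hawks
5   Dana    16       6   Hawks
7    Uma    17      21  Wolves
8    Kai    44      30   Hawks
filter rows where points >= 30:
  player  mins  points   team
4    Kai    18      34  Hawks
8    Kai    44      30  Hawks
add column mins_times_points = t['mins'] * t['points']:
  player  mins  points   team  mins_times_points
4    Kai    18      34  Hawks                612
8    Kai    44      30  Hawks               1320
Hence 1932.

1932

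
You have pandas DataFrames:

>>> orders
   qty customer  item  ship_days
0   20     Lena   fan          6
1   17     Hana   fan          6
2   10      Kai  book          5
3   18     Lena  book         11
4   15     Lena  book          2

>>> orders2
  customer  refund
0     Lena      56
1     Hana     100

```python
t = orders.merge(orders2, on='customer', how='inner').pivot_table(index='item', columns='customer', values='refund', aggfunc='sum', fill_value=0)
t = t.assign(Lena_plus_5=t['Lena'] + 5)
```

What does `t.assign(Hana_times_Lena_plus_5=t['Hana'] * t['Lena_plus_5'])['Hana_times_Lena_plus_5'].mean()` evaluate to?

3050.0

merge on 'customer' (how='inner') → 4 rows:
   qty customer  item  ship_days  refund
0   20     Lena   fan          6      56
1   17     Hana   fan          6     100
2   18     Lena  book         11      56
3   15     Lena  book          2      56
pivot: rows=item, cols=customer, sum(refund):
customer  Hana  Lena
item                
book         0   112
fan        100    56
add column Lena_plus_5 = t['Lena'] + 5:
customer  Hana  Lena  Lena_plus_5
item                             
book         0   112          117
fan        100    56           61
add column Hana_times_Lena_plus_5 = t['Hana'] * t['Lena_plus_5']:
customer  Hana  Lena  Lena_plus_5  Hana_times_Lena_plus_5
item                                                     
book         0   112          117                       0
fan        100    56           61                    6100
Reading off the mean of column 'Hana_times_Lena_plus_5', we get 3050.0.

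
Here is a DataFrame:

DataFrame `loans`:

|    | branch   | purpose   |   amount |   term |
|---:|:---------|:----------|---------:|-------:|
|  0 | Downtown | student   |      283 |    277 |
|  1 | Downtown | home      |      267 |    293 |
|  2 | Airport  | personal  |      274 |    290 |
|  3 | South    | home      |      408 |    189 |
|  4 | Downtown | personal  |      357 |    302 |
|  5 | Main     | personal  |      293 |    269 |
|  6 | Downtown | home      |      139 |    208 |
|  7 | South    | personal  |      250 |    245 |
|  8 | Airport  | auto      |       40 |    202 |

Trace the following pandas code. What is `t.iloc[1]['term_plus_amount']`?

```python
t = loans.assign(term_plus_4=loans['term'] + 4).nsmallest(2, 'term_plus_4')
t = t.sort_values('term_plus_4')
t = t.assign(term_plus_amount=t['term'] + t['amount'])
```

add column term_plus_4 = loans['term'] + 4:
     branch   purpose  amount  term  term_plus_4
0  Downtown   student     283   277          281
1  Downtown      home     267   293          297
2   Airport  personal     274   290          294
3     South      home     408   189          193
4  Downtown  personal     357   302          306
5      Main  personal     293   269          273
6  Downtown      home     139   208          212
7     South  personal     250   245          249
8   Airport      auto      40   202          206
take 2 rows with smallest term_plus_4:
    branch purpose  amount  term  term_plus_4
3    South    home     408   189          193
8  Airport    auto      40   202          206
sort by term_plus_4:
    branch purpose  amount  term  term_plus_4
3    South    home     408   189          193
8  Airport    auto      40   202          206
add column term_plus_amount = t['term'] + t['amount']:
    branch purpose  amount  term  term_plus_4  term_plus_amount
3    South    home     408   189          193               597
8  Airport    auto      40   202          206               242
So iloc[1]['term_plus_amount'] = 242.

242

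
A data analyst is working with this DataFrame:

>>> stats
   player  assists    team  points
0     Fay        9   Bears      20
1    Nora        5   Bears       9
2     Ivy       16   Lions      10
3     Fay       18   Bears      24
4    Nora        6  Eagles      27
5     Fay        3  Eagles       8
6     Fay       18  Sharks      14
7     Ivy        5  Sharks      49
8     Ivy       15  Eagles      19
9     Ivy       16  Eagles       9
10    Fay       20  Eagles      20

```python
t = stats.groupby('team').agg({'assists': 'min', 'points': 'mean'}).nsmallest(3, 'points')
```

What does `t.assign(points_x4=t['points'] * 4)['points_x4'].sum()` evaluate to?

177.066666667

group by team: min(assists), mean(points):
        assists     points
team                      
Bears         5  17.666667
Eagles        3  16.600000
Lions        16  10.000000
Sharks        5  31.500000
take 3 rows with smallest points:
        assists     points
team                      
Lions        16  10.000000
Eagles        3  16.600000
Bears         5  17.666667
add column points_x4 = t['points'] * 4:
        assists     points  points_x4
team                                 
Lions        16  10.000000  40.000000
Eagles        3  16.600000  66.400000
Bears         5  17.666667  70.666667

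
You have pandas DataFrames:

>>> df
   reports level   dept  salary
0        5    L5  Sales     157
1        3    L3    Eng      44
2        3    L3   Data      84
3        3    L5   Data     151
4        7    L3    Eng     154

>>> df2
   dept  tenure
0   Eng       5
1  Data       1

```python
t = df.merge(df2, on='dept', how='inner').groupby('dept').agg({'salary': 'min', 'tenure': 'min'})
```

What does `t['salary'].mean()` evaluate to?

merge on 'dept' (how='inner') → 4 rows:
   reports level  dept  salary  tenure
0        3    L3   Eng      44       5
1        3    L3  Data      84       1
2        3    L5  Data     151       1
3        7    L3   Eng     154       5
group by dept: min(salary), min(tenure):
      salary  tenure
dept                
Data      84       1
Eng       44       5
Finally, mean of column 'salary' = 64.0.

64.0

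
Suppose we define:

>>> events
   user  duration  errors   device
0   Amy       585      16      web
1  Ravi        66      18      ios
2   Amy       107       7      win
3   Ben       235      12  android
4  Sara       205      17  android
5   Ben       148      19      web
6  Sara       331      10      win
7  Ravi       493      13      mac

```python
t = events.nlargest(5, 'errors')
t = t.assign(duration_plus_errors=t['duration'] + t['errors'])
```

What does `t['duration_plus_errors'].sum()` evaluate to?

1580

take 5 rows with largest errors:
   user  duration  errors   device
5   Ben       148      19      web
1  Ravi        66      18      ios
4  Sara       205      17  android
0   Amy       585      16      web
7  Ravi       493      13      mac
add column duration_plus_errors = t['duration'] + t['errors']:
   user  duration  errors   device  duration_plus_errors
5   Ben       148      19      web                   167
1  Ravi        66      18      ios                    84
4  Sara       205      17  android                   222
0   Amy       585      16      web                   601
7  Ravi       493      13      mac                   506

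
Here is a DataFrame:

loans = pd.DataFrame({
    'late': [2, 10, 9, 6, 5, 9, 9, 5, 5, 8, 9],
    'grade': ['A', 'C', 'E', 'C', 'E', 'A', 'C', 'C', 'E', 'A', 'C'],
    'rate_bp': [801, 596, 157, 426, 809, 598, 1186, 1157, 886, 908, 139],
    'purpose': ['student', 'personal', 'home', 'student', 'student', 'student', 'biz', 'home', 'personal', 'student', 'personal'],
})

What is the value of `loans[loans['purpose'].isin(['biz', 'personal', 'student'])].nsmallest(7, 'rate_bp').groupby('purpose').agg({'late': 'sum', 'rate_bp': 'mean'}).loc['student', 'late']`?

filter rows where purpose in ['biz', 'personal', 'student']:
    late grade  rate_bp   purpose
0      2     A      801   student
1     10     C      596  personal
3      6     C      426   student
4      5     E      809   student
5      9     A      598   student
6      9     C     1186       biz
8      5     E      886  personal
9      8     A      908   student
10     9     C      139  personal
take 7 rows with smallest rate_bp:
    late grade  rate_bp   purpose
10     9     C      139  personal
3      6     C      426   student
1     10     C      596  personal
5      9     A      598   student
0      2     A      801   student
4      5     E      809   student
8      5     E      886  personal
group by purpose: sum(late), mean(rate_bp):
          late     rate_bp
purpose                   
personal    24  540.333333
student     22  658.500000

22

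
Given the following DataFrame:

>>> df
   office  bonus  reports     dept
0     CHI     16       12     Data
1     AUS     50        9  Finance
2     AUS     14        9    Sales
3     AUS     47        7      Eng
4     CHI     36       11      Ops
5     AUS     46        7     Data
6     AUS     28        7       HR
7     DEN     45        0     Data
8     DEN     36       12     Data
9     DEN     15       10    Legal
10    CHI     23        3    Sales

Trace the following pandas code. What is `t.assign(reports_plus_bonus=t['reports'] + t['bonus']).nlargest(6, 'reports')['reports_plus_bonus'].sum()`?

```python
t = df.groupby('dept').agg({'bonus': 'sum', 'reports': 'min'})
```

260

group by dept: sum(bonus), min(reports):
         bonus  reports
dept                   
Data       143        0
Eng         47        7
Finance     50        9
HR          28        7
Legal       15       10
Ops         36       11
Sales       37        3
add column reports_plus_bonus = t['reports'] + t['bonus']:
         bonus  reports  reports_plus_bonus
dept                                       
Data       143        0                 143
Eng         47        7                  54
Finance     50        9                  59
HR          28        7                  35
Legal       15       10                  25
Ops         36       11                  47
Sales       37        3                  40
take 6 rows with largest reports:
         bonus  reports  reports_plus_bonus
dept                                       
Ops         36       11                  47
Legal       15       10                  25
Finance     50        9                  59
Eng         47        7                  54
HR          28        7                  35
Sales       37        3                  40
So sum() = 260.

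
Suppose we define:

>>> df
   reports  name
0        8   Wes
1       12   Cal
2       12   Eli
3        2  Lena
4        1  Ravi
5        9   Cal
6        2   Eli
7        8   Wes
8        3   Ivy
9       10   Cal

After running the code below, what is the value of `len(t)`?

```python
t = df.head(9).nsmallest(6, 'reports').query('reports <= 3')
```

take first 9 rows:
   reports  name
0        8   Wes
1       12   Cal
2       12   Eli
3        2  Lena
4        1  Ravi
5        9   Cal
6        2   Eli
7        8   Wes
8        3   Ivy
take 6 rows with smallest reports:
   reports  name
4        1  Ravi
3        2  Lena
6        2   Eli
8        3   Ivy
0        8   Wes
7        8   Wes
filter rows where reports <= 3:
   reports  name
4        1  Ravi
3        2  Lena
6        2   Eli
8        3   Ivy
Reading off the number of rows, we get 4.

4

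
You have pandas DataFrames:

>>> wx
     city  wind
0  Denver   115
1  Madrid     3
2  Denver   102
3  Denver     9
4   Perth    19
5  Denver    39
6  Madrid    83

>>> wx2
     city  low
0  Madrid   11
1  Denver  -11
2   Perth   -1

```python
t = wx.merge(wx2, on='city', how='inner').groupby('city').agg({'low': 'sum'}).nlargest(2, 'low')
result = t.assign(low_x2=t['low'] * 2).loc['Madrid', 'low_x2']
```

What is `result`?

44

merge on 'city' (how='inner') → 7 rows:
     city  wind  low
0  Denver   115  -11
1  Madrid     3   11
2  Denver   102  -11
3  Denver     9  -11
4   Perth    19   -1
5  Denver    39  -11
6  Madrid    83   11
group by city, sum of low:
        low
city       
Denver  -44
Madrid   22
Perth    -1
take 2 rows with largest low:
        low
city       
Madrid   22
Perth    -1
add column low_x2 = t['low'] * 2:
        low  low_x2
city               
Madrid   22      44
Perth    -1      -2
The value at row 'Madrid', column 'low_x2' is 44.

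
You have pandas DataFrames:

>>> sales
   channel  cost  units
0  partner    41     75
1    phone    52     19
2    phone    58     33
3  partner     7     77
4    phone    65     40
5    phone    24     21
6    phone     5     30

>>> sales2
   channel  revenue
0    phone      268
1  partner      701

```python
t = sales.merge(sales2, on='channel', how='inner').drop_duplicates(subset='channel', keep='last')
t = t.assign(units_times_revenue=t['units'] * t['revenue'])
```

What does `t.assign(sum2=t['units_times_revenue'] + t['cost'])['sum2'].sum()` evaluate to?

62029

merge on 'channel' (how='inner') → 7 rows:
   channel  cost  units  revenue
0  partner    41     75      701
1    phone    52     19      268
2    phone    58     33      268
3  partner     7     77      701
4    phone    65     40      268
5    phone    24     21      268
6    phone     5     30      268
drop duplicate channel (keep=last):
   channel  cost  units  revenue
3  partner     7     77      701
6    phone     5     30      268
add column units_times_revenue = t['units'] * t['revenue']:
   channel  cost  units  revenue  units_times_revenue
3  partner     7     77      701                53977
6    phone     5     30      268                 8040
add column sum2 = t['units_times_revenue'] + t['cost']:
   channel  cost  units  revenue  units_times_revenue   sum2
3  partner     7     77      701                53977  53984
6    phone     5     30      268                 8040   8045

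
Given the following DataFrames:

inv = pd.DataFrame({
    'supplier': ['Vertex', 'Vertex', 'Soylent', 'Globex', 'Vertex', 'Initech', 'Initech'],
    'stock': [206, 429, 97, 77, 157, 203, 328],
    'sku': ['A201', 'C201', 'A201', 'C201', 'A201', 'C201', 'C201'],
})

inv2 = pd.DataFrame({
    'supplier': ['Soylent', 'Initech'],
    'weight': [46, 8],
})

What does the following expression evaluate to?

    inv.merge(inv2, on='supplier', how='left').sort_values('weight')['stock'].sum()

merge on 'supplier' (how='left') → 7 rows:
  supplier  stock   sku  weight
0   Vertex    206  A201     NaN
1   Vertex    429  C201     NaN
2  Soylent     97  A201    46.0
3   Globex     77  C201     NaN
4   Vertex    157  A201     NaN
5  Initech    203  C201     8.0
6  Initech    328  C201     8.0
sort by weight:
  supplier  stock   sku  weight
5  Initech    203  C201     8.0
6  Initech    328  C201     8.0
2  Soylent     97  A201    46.0
0   Vertex    206  A201     NaN
1   Vertex    429  C201     NaN
3   Globex     77  C201     NaN
4   Vertex    157  A201     NaN
Finally, sum of column 'stock' = 1497.

1497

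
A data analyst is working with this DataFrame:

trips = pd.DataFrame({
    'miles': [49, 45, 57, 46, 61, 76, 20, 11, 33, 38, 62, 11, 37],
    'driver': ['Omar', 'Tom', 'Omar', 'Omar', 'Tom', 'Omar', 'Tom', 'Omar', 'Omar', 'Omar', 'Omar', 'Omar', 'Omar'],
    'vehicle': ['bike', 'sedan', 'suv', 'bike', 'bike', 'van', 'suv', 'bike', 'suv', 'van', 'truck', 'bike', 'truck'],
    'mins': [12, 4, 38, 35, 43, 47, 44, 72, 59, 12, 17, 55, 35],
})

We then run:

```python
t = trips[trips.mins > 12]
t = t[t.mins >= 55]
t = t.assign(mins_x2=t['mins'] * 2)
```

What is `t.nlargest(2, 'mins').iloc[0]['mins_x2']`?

144

filter rows where mins > 12:
    miles driver vehicle  mins
2      57   Omar     suv    38
3      46   Omar    bike    35
4      61    Tom    bike    43
5      76   Omar     van    47
6      20    Tom     suv    44
7      11   Omar    bike    72
8      33   Omar     suv    59
10     62   Omar   truck    17
11     11   Omar    bike    55
12     37   Omar   truck    35
filter rows where mins >= 55:
    miles driver vehicle  mins
7      11   Omar    bike    72
8      33   Omar     suv    59
11     11   Omar    bike    55
add column mins_x2 = t['mins'] * 2:
    miles driver vehicle  mins  mins_x2
7      11   Omar    bike    72      144
8      33   Omar     suv    59      118
11     11   Omar    bike    55      110
take 2 rows with largest mins:
   miles driver vehicle  mins  mins_x2
7     11   Omar    bike    72      144
8     33   Omar     suv    59      118
The value at position 0, column 'mins_x2' is 144.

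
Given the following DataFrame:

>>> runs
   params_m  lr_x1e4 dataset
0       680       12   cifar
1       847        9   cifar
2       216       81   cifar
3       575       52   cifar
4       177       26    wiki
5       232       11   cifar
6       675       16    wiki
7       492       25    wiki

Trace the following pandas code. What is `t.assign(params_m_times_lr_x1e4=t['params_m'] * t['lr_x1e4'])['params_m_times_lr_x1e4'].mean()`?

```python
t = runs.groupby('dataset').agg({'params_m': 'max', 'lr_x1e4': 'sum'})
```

group by dataset: max(params_m), sum(lr_x1e4):
         params_m  lr_x1e4
dataset                   
cifar         847      165
wiki          675       67
add column params_m_times_lr_x1e4 = t['params_m'] * t['lr_x1e4']:
         params_m  lr_x1e4  params_m_times_lr_x1e4
dataset                                           
cifar         847      165                  139755
wiki          675       67                   45225

92490.0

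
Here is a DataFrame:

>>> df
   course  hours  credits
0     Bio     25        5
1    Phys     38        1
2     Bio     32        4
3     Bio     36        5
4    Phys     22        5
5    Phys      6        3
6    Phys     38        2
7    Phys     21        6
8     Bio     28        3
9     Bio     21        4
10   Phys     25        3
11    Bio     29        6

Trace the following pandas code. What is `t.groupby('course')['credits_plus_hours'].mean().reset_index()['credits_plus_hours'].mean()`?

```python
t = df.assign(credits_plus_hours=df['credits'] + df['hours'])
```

30.6666666667

add column credits_plus_hours = df['credits'] + df['hours']:
   course  hours  credits  credits_plus_hours
0     Bio     25        5                  30
1    Phys     38        1                  39
2     Bio     32        4                  36
3     Bio     36        5                  41
4    Phys     22        5                  27
5    Phys      6        3                   9
6    Phys     38        2                  40
7    Phys     21        6                  27
8     Bio     28        3                  31
9     Bio     21        4                  25
10   Phys     25        3                  28
11    Bio     29        6                  35
group by course, mean of credits_plus_hours:
course
Bio     33.000000
Phys    28.333333
Name: credits_plus_hours, dtype: float64
reset_index():
  course  credits_plus_hours
0    Bio           33.000000
1   Phys           28.333333
mean of column 'credits_plus_hours' → 30.6666666667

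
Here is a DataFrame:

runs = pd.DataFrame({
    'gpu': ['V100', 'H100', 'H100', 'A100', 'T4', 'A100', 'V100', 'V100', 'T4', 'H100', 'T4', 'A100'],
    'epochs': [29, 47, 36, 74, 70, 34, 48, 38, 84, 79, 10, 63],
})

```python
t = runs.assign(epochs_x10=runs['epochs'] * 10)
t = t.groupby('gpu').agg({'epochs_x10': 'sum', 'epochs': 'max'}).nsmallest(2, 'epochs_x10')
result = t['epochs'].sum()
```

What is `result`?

127

add column epochs_x10 = runs['epochs'] * 10:
     gpu  epochs  epochs_x10
0   V100      29         290
1   H100      47         470
2   H100      36         360
3   A100      74         740
4     T4      70         700
5   A100      34         340
6   V100      48         480
7   V100      38         380
8     T4      84         840
9   H100      79         790
10    T4      10         100
11  A100      63         630
group by gpu: sum(epochs_x10), max(epochs):
      epochs_x10  epochs
gpu                     
A100        1710      74
H100        1620      79
T4          1640      84
V100        1150      48
take 2 rows with smallest epochs_x10:
      epochs_x10  epochs
gpu                     
V100        1150      48
H100        1620      79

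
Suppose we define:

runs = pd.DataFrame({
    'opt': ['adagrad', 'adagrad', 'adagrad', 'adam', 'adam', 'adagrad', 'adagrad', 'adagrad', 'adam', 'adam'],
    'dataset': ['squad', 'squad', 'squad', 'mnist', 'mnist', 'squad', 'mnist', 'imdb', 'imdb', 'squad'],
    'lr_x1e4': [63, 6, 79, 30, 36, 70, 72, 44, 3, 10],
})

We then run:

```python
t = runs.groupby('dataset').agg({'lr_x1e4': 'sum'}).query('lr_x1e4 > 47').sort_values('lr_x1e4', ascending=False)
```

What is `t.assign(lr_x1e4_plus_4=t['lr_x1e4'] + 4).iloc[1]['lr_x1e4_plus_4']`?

group by dataset, sum of lr_x1e4:
         lr_x1e4
dataset         
imdb          47
mnist        138
squad        228
filter rows where lr_x1e4 > 47:
         lr_x1e4
dataset         
mnist        138
squad        228
sort by lr_x1e4 descending:
         lr_x1e4
dataset         
squad        228
mnist        138
add column lr_x1e4_plus_4 = t['lr_x1e4'] + 4:
         lr_x1e4  lr_x1e4_plus_4
dataset                         
squad        228             232
mnist        138             142

142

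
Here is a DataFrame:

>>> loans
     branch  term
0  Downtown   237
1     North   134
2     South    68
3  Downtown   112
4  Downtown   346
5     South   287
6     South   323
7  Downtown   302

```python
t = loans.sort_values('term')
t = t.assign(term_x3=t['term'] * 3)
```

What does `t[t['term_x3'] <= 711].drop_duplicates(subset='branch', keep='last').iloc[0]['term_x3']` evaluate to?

sort by term:
     branch  term
2     South    68
3  Downtown   112
1     North   134
0  Downtown   237
5     South   287
7  Downtown   302
6     South   323
4  Downtown   346
add column term_x3 = t['term'] * 3:
     branch  term  term_x3
2     South    68      204
3  Downtown   112      336
1     North   134      402
0  Downtown   237      711
5     South   287      861
7  Downtown   302      906
6     South   323      969
4  Downtown   346     1038
filter rows where term_x3 <= 711:
     branch  term  term_x3
2     South    68      204
3  Downtown   112      336
1     North   134      402
0  Downtown   237      711
drop duplicate branch (keep=last):
     branch  term  term_x3
2     South    68      204
1     North   134      402
0  Downtown   237      711

204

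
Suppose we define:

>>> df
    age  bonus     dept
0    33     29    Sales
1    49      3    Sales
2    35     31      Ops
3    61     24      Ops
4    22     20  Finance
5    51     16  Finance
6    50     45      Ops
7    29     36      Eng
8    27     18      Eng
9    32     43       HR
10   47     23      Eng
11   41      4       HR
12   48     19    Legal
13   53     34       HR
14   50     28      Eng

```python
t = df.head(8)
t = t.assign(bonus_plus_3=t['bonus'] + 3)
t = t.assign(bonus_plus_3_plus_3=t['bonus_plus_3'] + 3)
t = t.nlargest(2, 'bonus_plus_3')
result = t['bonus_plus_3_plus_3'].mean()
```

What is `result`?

46.5

take first 8 rows:
   age  bonus     dept
0   33     29    Sales
1   49      3    Sales
2   35     31      Ops
3   61     24      Ops
4   22     20  Finance
5   51     16  Finance
6   50     45      Ops
7   29     36      Eng
add column bonus_plus_3 = t['bonus'] + 3:
   age  bonus     dept  bonus_plus_3
0   33     29    Sales            32
1   49      3    Sales             6
2   35     31      Ops            34
3   61     24      Ops            27
4   22     20  Finance            23
5   51     16  Finance            19
6   50     45      Ops            48
7   29     36      Eng            39
add column bonus_plus_3_plus_3 = t['bonus_plus_3'] + 3:
   age  bonus     dept  bonus_plus_3  bonus_plus_3_plus_3
0   33     29    Sales            32                   35
1   49      3    Sales             6                    9
2   35     31      Ops            34                   37
3   61     24      Ops            27                   30
4   22     20  Finance            23                   26
5   51     16  Finance            19                   22
6   50     45      Ops            48                   51
7   29     36      Eng            39                   42
take 2 rows with largest bonus_plus_3:
   age  bonus dept  bonus_plus_3  bonus_plus_3_plus_3
6   50     45  Ops            48                   51
7   29     36  Eng            39                   42
Taking the mean of column 'bonus_plus_3_plus_3' gives 46.5.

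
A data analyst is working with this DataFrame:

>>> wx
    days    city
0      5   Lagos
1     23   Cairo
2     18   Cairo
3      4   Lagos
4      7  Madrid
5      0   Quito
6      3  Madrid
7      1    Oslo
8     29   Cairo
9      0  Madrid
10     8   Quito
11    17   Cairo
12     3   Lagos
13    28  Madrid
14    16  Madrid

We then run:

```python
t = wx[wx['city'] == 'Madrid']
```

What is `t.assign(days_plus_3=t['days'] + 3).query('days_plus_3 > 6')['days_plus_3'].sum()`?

filter rows where city == 'Madrid':
    days    city
4      7  Madrid
6      3  Madrid
9      0  Madrid
13    28  Madrid
14    16  Madrid
add column days_plus_3 = t['days'] + 3:
    days    city  days_plus_3
4      7  Madrid           10
6      3  Madrid            6
9      0  Madrid            3
13    28  Madrid           31
14    16  Madrid           19
filter rows where days_plus_3 > 6:
    days    city  days_plus_3
4      7  Madrid           10
13    28  Madrid           31
14    16  Madrid           19
Hence 60.

60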